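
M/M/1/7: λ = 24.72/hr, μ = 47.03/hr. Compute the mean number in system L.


ρ = 24.72/47.03 = 0.5256
L = ρ[1 − (K+1)ρ^K + Kρ^(K+1)] / [(1−ρ)(1−ρ^(K+1))]
Numerator: 0.5256·(1 − 8·0.011084 + 7·0.005826) = 0.500449
Denominator: (0.4744)·(0.994174) = 0.471614
L = 0.500449/0.471614 = 1.0611

Final: 1.0611


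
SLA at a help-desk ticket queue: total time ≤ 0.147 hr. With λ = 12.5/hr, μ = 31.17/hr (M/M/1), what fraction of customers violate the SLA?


W ~ Exponential(μ−λ) for M/M/1.
μ − λ = 31.17 − 12.5 = 18.6700
P(W > t) = e^{−(μ−λ)t} = e^{−2.7445} = 0.064281

Final: 0.064281


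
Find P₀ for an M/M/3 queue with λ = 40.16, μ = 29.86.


a = λ/μ = 40.16/29.86 = 1.3449; ρ = a/c = 0.4483
Σ_{k=0}^{2} a^k/k! (terms k=0..2) = 1.00000 + 1.34494 + 0.90444 = 3.24938
Tail: a^3/(3!(1−ρ)) = 2.43283/(6·0.5517) = 0.73497
P₀ = 1/(3.24938 + 0.73497) = 1/3.98435 = 0.250982

Final: 0.250982


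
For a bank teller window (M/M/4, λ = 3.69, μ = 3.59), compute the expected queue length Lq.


a = λ/μ = 1.0279; ρ = a/4 = 0.2570
P₀ = 0.357184
Lq = P₀·a^c·ρ / (c!·(1−ρ)²) = 0.357184·1.11616·0.2570/(24·0.55210)
= 0.007731

Final: 0.007731


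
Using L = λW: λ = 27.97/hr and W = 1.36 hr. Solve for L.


L = λW = 27.97·1.36 = 38.0392

Final: 38.0392


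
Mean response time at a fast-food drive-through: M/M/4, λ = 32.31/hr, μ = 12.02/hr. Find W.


a = 2.6880; ρ = 0.6720; P₀ = 0.058242
Lq = P₀·a^c·ρ/(c!(1−ρ)²) = 0.79139
Wq = Lq/λ = 0.79139/32.31 = 0.02449 hr
W = Wq + 1/μ = 0.02449 + 0.08319 = 0.10769 hr

Final: 0.10769 hr


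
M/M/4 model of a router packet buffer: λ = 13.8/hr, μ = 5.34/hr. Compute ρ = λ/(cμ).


ρ = λ/(cμ) = 13.8/(4·5.34) = 13.8/21.36 = 0.6461

Final: 0.6461


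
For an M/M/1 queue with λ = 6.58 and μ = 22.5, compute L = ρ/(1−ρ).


ρ = λ/μ = 6.58/22.5 = 0.2924
L = ρ/(1−ρ) = 0.2924/(1 − 0.2924) = 0.2924/0.7076 = 0.4133

Final: 0.4133


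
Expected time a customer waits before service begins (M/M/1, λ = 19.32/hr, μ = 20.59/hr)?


ρ = 19.32/20.59 = 0.9383
Wq = ρ/(μ−λ) = 0.9383/(20.59 − 19.32) = 0.9383/1.27 = 0.7388 hr

Final: 0.7388 hr


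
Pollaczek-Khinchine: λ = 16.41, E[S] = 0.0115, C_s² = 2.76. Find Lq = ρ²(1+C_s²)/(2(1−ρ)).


ρ = λ·E[S] = 16.41·0.0115 = 0.1887
Lq = ρ²(1+C_s²)/(2(1−ρ)) = 0.03561·(1+2.76)/(2·0.8113)
= 0.03561·3.7600/1.6226 = 0.08253

Final: 0.08253


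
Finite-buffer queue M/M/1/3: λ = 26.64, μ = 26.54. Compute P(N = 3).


ρ = λ/μ = 26.64/26.54 = 1.0038
P_K = (1−ρ)ρ^K/(1−ρ^(K+1)) = (-0.003768·1.011346)/(1 − 1.015157)
= -0.003811/-0.015157 = 0.251412

Final: 0.251412


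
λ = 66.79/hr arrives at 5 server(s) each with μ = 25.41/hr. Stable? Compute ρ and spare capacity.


Total capacity cμ = 5·25.41 = 127.05/hr
ρ = λ/(cμ) = 66.79/127.05 = 0.5257
Stable ⇔ ρ < 1: YES
Spare capacity = cμ − λ = 127.05 − 66.79 = 60.26/hr

Final: ρ = 0.5257; stable; margin = 60.26/hr


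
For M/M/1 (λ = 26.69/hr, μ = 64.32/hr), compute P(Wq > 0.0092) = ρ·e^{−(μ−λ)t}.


ρ = 26.69/64.32 = 0.4150
P(Wq > t) = ρ·e^{−(μ−λ)t} = 0.4150·e^{−0.3462}
= 0.4150·0.707374 = 0.293529

Final: 0.293529


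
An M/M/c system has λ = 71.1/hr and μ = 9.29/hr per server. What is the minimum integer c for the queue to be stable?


Stability requires cμ > λ ⇔ c > λ/μ.
λ/μ = 71.1/9.29 = 7.6534
Minimum integer c = ⌊7.6534⌋ + 1 = 8
Check: 8·9.29 = 74.32 > 71.1, while 7·9.29 = 65.03 ≤ 71.1

Final: 8 servers


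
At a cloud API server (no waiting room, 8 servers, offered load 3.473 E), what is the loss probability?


B(c,a) = (a^c/c!) / Σ_{k=0}^{c} a^k/k!
a^8/8! = 0.524950
Σ terms (k=0..8): 1.00000 + 3.47300 + 6.03086 + 6.98173 + 6.06189 + 4.21059 + 2.43723 + 1.20921 + 0.52495 = 31.929462
B = 0.524950/31.929462 = 0.016441

Final: 0.016441


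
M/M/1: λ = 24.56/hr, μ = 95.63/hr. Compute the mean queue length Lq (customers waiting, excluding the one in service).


ρ = 24.56/95.63 = 0.2568
Lq = ρ²/(1−ρ) = 0.06596/0.7432 = 0.08875

Final: 0.08875


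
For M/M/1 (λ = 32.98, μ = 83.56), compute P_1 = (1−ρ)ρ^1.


ρ = 32.98/83.56 = 0.3947
P_n = (1−ρ)·ρ^n = (1 − 0.3947)·0.3947^1 = 0.6053·0.394686 = 0.238909

Final: 0.238909


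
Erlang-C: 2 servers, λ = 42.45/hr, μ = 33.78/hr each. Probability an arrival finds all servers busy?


a = λ/μ = 1.2567; ρ = a/2 = 0.6283
P₀ = 0.228252 (from M/M/c formula)
C(c,a) = [a^c/(c!(1−ρ))]·P₀ = [1.57920/(2·0.3717)]·0.228252
= 2.12446·0.228252 = 0.484913

Final: 0.484913


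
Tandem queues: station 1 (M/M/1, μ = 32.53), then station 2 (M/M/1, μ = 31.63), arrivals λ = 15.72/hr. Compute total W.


Each node sees arrival rate λ = 15.72/hr (tandem ⇒ throughput preserved).
W₁ = 1/(μ₁−λ) = 1/(32.53−15.72) = 0.05949 hr
W₂ = 1/(μ₂−λ) = 1/(31.63−15.72) = 0.06285 hr
W_total = W₁ + W₂ = 0.05949 + 0.06285 = 0.12234 hr

Final: 0.12234 hr


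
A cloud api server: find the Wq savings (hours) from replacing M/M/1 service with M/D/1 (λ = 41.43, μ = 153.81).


ρ = 41.43/153.81 = 0.2694
Wq(M/M/1) = ρ/(μ−λ) = 0.2694/112.38 = 0.002397 hr
Wq(M/D/1) = ρ/(2(μ−λ)) = 0.001198 hr
Savings = 0.002397 − 0.001198 = 0.001198 hr

Final: 0.001198 hr


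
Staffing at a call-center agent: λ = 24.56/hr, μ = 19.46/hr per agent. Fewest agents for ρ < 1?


Stability requires cμ > λ ⇔ c > λ/μ.
λ/μ = 24.56/19.46 = 1.2621
Minimum integer c = ⌊1.2621⌋ + 1 = 2
Check: 2·19.46 = 38.92 > 24.56, while 1·19.46 = 19.46 ≤ 24.56

Final: 2 servers


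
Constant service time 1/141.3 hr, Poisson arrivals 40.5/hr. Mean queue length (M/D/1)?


ρ = 40.5/141.3 = 0.2866
M/D/1: Lq = ρ²/(2(1−ρ)) = 0.08215/(2·0.7134) = 0.05758

Final: 0.05758


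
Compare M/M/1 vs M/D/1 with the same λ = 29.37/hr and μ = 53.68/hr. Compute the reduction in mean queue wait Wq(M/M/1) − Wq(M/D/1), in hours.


ρ = 29.37/53.68 = 0.5471
Wq(M/M/1) = ρ/(μ−λ) = 0.5471/24.31 = 0.02251 hr
Wq(M/D/1) = ρ/(2(μ−λ)) = 0.01125 hr
Savings = 0.02251 − 0.01125 = 0.01125 hr

Final: 0.01125 hr


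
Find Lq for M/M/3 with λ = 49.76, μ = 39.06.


a = λ/μ = 1.2739; ρ = a/3 = 0.4246
P₀ = 0.271422
Lq = P₀·a^c·ρ / (c!·(1−ρ)²) = 0.271422·2.06749·0.4246/(6·0.33103)
= 0.11998

Final: 0.11998


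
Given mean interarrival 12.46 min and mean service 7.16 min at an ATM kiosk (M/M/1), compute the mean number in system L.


λ = 60/12.46 = 4.8154 /hr
μ = 60/7.16 = 8.3799 /hr
ρ = λ/μ = 4.8154/8.3799 = 0.5746
L = ρ/(1−ρ) = 0.5746/0.4254 = 1.3509

Final: 1.3509


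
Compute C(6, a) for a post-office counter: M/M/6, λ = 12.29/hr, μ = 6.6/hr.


a = λ/μ = 1.8621; ρ = a/6 = 0.3104
P₀ = 0.155194 (from M/M/c formula)
C(c,a) = [a^c/(c!(1−ρ))]·P₀ = [41.69152/(720·0.6896)]·0.155194
= 0.08396·0.155194 = 0.013031

Final: 0.013031


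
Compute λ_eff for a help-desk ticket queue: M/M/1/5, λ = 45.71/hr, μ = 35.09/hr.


ρ = 1.3027; P_K = (1−ρ)ρ^5/(1−ρ^6) = 0.292119
λ_eff = λ(1 − P_K) = 45.71·(1 − 0.292119) = 45.71·0.707881 = 32.3572 /hr

Final: 32.3572 /hr


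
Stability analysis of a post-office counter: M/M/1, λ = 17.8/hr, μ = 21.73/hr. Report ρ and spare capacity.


Total capacity cμ = 1·21.73 = 21.73/hr
ρ = λ/(cμ) = 17.8/21.73 = 0.8191
Stable ⇔ ρ < 1: YES
Spare capacity = cμ − λ = 21.73 − 17.8 = 3.93/hr

Final: ρ = 0.8191; stable; margin = 3.93/hr


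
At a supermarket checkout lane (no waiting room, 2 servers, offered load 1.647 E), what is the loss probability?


B(c,a) = (a^c/c!) / Σ_{k=0}^{c} a^k/k!
a^2/2! = 1.356305
Σ terms (k=0..2): 1.00000 + 1.64700 + 1.35630 = 4.003305
B = 1.356305/4.003305 = 0.338796

Final: 0.338796


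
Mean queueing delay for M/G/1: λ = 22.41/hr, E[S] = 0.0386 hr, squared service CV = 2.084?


ρ = λ·E[S] = 22.41·0.0386 = 0.8650
E[S²] = E[S]²(1+C_s²) = 0.0386²·(1+2.084) = 0.004595
Wq = λ·E[S²]/(2(1−ρ)) = 22.41·0.004595/(2·0.1350) = 0.38146 hr

Final: 0.38146 hr


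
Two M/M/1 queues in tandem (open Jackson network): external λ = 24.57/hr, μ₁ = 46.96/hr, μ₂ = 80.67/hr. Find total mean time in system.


Each node sees arrival rate λ = 24.57/hr (tandem ⇒ throughput preserved).
W₁ = 1/(μ₁−λ) = 1/(46.96−24.57) = 0.04466 hr
W₂ = 1/(μ₂−λ) = 1/(80.67−24.57) = 0.01783 hr
W_total = W₁ + W₂ = 0.04466 + 0.01783 = 0.06249 hr

Final: 0.06249 hr


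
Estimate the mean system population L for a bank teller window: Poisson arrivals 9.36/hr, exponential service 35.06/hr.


ρ = λ/μ = 9.36/35.06 = 0.2670
L = ρ/(1−ρ) = 0.2670/(1 − 0.2670) = 0.2670/0.7330 = 0.3642

Final: 0.3642


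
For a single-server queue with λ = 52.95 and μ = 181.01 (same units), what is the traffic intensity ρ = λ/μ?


ρ = λ/μ = 52.95/181.01 = 0.2925

Final: 0.2925


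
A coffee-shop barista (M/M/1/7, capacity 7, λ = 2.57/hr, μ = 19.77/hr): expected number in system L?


ρ = 2.57/19.77 = 0.1300
L = ρ[1 − (K+1)ρ^K + Kρ^(K+1)] / [(1−ρ)(1−ρ^(K+1))]
Numerator: 0.1300·(1 − 8·0.0000006273 + 7·0.00000008155) = 0.129994
Denominator: (0.8700)·(1.000000) = 0.870005
L = 0.129994/0.870005 = 0.1494

Final: 0.1494


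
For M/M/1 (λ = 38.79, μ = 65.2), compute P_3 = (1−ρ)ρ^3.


ρ = 38.79/65.2 = 0.5949
P_n = (1−ρ)·ρ^n = (1 − 0.5949)·0.5949^3 = 0.4051·0.210580 = 0.085298

Final: 0.085298


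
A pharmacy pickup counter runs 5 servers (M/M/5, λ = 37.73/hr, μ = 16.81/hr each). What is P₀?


a = λ/μ = 37.73/16.81 = 2.2445; ρ = a/c = 0.4489
Σ_{k=0}^{4} a^k/k! (terms k=0..4) = 1.00000 + 2.24450 + 2.51888 + 1.88454 + 1.05746 = 8.70539
Tail: a^5/(5!(1−ρ)) = 56.96334/(120·0.5511) = 0.86136
P₀ = 1/(8.70539 + 0.86136) = 1/9.56674 = 0.104529

Final: 0.104529


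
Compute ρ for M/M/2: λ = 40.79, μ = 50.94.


ρ = λ/(cμ) = 40.79/(2·50.94) = 40.79/101.88 = 0.4004

Final: 0.4004


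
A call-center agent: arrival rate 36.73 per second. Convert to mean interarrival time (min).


Mean interarrival time = 1/λ = 1/36.73 second = 0.02723 second
In minutes: 0.02723 × 0.0166667 = 0.0004538 min

Final: 0.0004538 min


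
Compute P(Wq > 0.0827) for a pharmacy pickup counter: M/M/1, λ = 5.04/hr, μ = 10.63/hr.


ρ = 5.04/10.63 = 0.4741
P(Wq > t) = ρ·e^{−(μ−λ)t} = 0.4741·e^{−0.4623}
= 0.4741·0.629838 = 0.298625

Final: 0.298625


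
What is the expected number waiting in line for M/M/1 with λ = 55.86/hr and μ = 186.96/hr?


ρ = 55.86/186.96 = 0.2988
Lq = ρ²/(1−ρ) = 0.08927/0.7012 = 0.1273

Final: 0.1273


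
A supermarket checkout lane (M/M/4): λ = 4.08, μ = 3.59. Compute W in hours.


a = 1.1365; ρ = 0.2841; P₀ = 0.320098
Lq = P₀·a^c·ρ/(c!(1−ρ)²) = 0.01234
Wq = Lq/λ = 0.01234/4.08 = 0.003023 hr
W = Wq + 1/μ = 0.003023 + 0.27855 = 0.28157 hr

Final: 0.28157 hr


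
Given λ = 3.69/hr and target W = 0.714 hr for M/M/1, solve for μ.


W = 1/(μ−λ) ⇒ μ − λ = 1/W = 1/0.714 = 1.4006
μ = λ + 1/W = 3.69 + 1.4006 = 5.0906 per hr

Final: 5.0906 /hr


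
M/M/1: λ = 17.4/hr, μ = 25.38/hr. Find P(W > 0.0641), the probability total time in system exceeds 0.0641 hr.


W ~ Exponential(μ−λ) for M/M/1.
μ − λ = 25.38 − 17.4 = 7.9800
P(W > t) = e^{−(μ−λ)t} = e^{−0.5115} = 0.599585

Final: 0.599585


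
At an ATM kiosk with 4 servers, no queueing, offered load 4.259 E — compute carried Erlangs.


B(4,4.259) = 0.335082 (Erlang-B)
Carried load = a(1 − B) = 4.259·(1 − 0.335082) = 4.259·0.664918 = 2.8319 E

Final: 2.8319 Erlangs


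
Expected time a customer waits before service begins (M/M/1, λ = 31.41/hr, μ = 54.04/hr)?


ρ = 31.41/54.04 = 0.5812
Wq = ρ/(μ−λ) = 0.5812/(54.04 − 31.41) = 0.5812/22.63 = 0.02568 hr

Final: 0.02568 hr


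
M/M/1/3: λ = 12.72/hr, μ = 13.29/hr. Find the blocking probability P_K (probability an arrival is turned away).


ρ = λ/μ = 12.72/13.29 = 0.9571
P_K = (1−ρ)ρ^K/(1−ρ^(K+1)) = (0.04289·0.876771)/(1 − 0.839167)
= 0.037604/0.160833 = 0.233809

Final: 0.233809


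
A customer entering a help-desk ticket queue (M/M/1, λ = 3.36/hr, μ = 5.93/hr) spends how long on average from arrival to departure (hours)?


W = 1/(μ−λ) = 1/(5.93 − 3.36) = 1/2.57 = 0.3891 hr

Final: 0.3891 hr


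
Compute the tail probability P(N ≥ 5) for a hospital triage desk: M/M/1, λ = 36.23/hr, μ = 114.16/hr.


ρ = 36.23/114.16 = 0.3174
P(N ≥ n) = ρ^n = 0.3174^5 = 0.003219

Final: 0.003219


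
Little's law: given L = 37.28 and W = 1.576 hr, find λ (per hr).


λ = L/W = 37.28/1.576 = 23.6548 /hr

Final: 23.6548 /hr


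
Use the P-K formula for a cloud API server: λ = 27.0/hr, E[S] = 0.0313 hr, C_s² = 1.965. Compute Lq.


ρ = λ·E[S] = 27.0·0.0313 = 0.8451
Lq = ρ²(1+C_s²)/(2(1−ρ)) = 0.7142·(1+1.965)/(2·0.1549)
= 0.7142·2.9650/0.3098 = 6.83533

Final: 6.83533


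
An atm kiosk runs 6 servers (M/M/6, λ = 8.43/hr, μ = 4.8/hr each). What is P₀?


a = λ/μ = 8.43/4.8 = 1.7563; ρ = a/c = 0.2927
Σ_{k=0}^{5} a^k/k! (terms k=0..5) = 1.00000 + 1.75625 + 1.54221 + 0.90283 + 0.39640 + 0.13924 = 5.73693
Tail: a^6/(6!(1−ρ)) = 29.34391/(720·0.7073) = 0.05762
P₀ = 1/(5.73693 + 0.05762) = 1/5.79455 = 0.172576

Final: 0.172576


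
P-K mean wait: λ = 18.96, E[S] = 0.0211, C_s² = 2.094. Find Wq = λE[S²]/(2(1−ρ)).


ρ = λ·E[S] = 18.96·0.0211 = 0.4001
E[S²] = E[S]²(1+C_s²) = 0.0211²·(1+2.094) = 0.001377
Wq = λ·E[S²]/(2(1−ρ)) = 18.96·0.001377/(2·0.5999) = 0.02177 hr

Final: 0.02177 hr


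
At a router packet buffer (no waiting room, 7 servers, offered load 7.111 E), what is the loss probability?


B(c,a) = (a^c/c!) / Σ_{k=0}^{c} a^k/k!
a^7/7! = 182.424941
Σ terms (k=0..7): 1.00000 + 7.11100 + 25.28316 + 59.92952 + 106.53970 + 151.52076 + 179.57736 + 182.42494 = 713.386440
B = 182.424941/713.386440 = 0.255717

Final: 0.255717


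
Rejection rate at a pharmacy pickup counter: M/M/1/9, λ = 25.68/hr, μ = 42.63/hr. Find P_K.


ρ = λ/μ = 25.68/42.63 = 0.6024
P_K = (1−ρ)ρ^K/(1−ρ^(K+1)) = (0.3976·0.010445)/(1 − 0.006292)
= 0.004153/0.993708 = 0.004179

Final: 0.004179


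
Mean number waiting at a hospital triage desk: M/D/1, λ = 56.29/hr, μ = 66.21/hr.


ρ = 56.29/66.21 = 0.8502
M/D/1: Lq = ρ²/(2(1−ρ)) = 0.7228/(2·0.1498) = 2.41211

Final: 2.41211


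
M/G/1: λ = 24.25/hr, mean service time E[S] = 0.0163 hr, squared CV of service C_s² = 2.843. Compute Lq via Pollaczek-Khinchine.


ρ = λ·E[S] = 24.25·0.0163 = 0.3953
Lq = ρ²(1+C_s²)/(2(1−ρ)) = 0.1562·(1+2.843)/(2·0.6047)
= 0.1562·3.8430/1.2094 = 0.49646

Final: 0.49646


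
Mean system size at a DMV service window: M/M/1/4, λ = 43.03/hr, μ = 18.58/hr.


ρ = 43.03/18.58 = 2.3159
L = ρ[1 − (K+1)ρ^K + Kρ^(K+1)] / [(1−ρ)(1−ρ^(K+1))]
Numerator: 2.3159·(1 − 5·28.767528 + 4·66.623613) = 286.380659
Denominator: (-1.3159)·(-65.623613) = 86.356154
L = 286.380659/86.356154 = 3.3163

Final: 3.3163


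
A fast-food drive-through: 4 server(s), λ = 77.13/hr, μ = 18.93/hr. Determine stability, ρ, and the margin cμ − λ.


Total capacity cμ = 4·18.93 = 75.72/hr
ρ = λ/(cμ) = 77.13/75.72 = 1.0186
Stable ⇔ ρ < 1: NO
Spare capacity = cμ − λ = 75.72 − 77.13 = -1.41/hr

Final: ρ = 1.0186; unstable; margin = -1.41/hr


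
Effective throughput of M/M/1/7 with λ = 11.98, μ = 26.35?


ρ = 0.4546; P_K = (1−ρ)ρ^7/(1−ρ^8) = 0.002194
λ_eff = λ(1 − P_K) = 11.98·(1 − 0.002194) = 11.98·0.997806 = 11.9537 /hr

Final: 11.9537 /hr


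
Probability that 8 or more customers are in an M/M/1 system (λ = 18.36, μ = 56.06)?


ρ = 18.36/56.06 = 0.3275
P(N ≥ n) = ρ^n = 0.3275^8 = 0.0001324

Final: 0.0001324


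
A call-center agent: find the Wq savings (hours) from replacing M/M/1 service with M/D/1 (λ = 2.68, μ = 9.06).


ρ = 2.68/9.06 = 0.2958
Wq(M/M/1) = ρ/(μ−λ) = 0.2958/6.38 = 0.04636 hr
Wq(M/D/1) = ρ/(2(μ−λ)) = 0.02318 hr
Savings = 0.04636 − 0.02318 = 0.02318 hr

Final: 0.02318 hr


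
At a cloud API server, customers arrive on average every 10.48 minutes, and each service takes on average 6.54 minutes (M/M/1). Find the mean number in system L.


λ = 60/10.48 = 5.7252 /hr
μ = 60/6.54 = 9.1743 /hr
ρ = λ/μ = 5.7252/9.1743 = 0.6240
L = ρ/(1−ρ) = 0.6240/0.3760 = 1.6599

Final: 1.6599


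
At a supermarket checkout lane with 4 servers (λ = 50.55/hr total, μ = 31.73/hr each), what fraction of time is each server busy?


ρ = λ/(cμ) = 50.55/(4·31.73) = 50.55/126.92 = 0.3983

Final: 0.3983


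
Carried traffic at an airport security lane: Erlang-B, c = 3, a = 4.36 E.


B(3,4.36) = 0.481673 (Erlang-B)
Carried load = a(1 − B) = 4.36·(1 − 0.481673) = 4.36·0.518327 = 2.2599 E

Final: 2.2599 Erlangs


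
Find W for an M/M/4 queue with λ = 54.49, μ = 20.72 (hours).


a = 2.6298; ρ = 0.6575; P₀ = 0.062746
Lq = P₀·a^c·ρ/(c!(1−ρ)²) = 0.70068
Wq = Lq/λ = 0.70068/54.49 = 0.01286 hr
W = Wq + 1/μ = 0.01286 + 0.04826 = 0.06112 hr

Final: 0.06112 hr


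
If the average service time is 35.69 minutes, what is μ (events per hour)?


μ = 1/(service time) in consistent units.
1 hour = 60 min, so μ = 60/35.69 = 1.6811 per hour

Final: 1.6811 /hr


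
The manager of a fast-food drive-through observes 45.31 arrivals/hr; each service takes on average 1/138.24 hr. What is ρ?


ρ = λ/μ = 45.31/138.24 = 0.3278

Final: 0.3278


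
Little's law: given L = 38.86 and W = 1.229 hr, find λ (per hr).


λ = L/W = 38.86/1.229 = 31.6192 /hr

Final: 31.6192 /hr


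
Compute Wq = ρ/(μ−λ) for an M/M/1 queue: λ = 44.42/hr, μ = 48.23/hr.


ρ = 44.42/48.23 = 0.9210
Wq = ρ/(μ−λ) = 0.9210/(48.23 − 44.42) = 0.9210/3.81 = 0.2417 hr

Final: 0.2417 hr


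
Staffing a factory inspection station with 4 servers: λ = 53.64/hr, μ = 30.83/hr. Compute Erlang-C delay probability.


a = λ/μ = 1.7399; ρ = a/4 = 0.4350
P₀ = 0.172207 (from M/M/c formula)
C(c,a) = [a^c/(c!(1−ρ))]·P₀ = [9.16349/(24·0.5650)]·0.172207
= 0.67573·0.172207 = 0.116366

Final: 0.116366


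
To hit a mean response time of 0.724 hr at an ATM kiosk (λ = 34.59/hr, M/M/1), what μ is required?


W = 1/(μ−λ) ⇒ μ − λ = 1/W = 1/0.724 = 1.3812
μ = λ + 1/W = 34.59 + 1.3812 = 35.9712 per hr

Final: 35.9712 /hr


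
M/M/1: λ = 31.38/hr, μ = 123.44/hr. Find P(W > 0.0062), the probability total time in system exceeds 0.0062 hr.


W ~ Exponential(μ−λ) for M/M/1.
μ − λ = 123.44 − 31.38 = 92.0600
P(W > t) = e^{−(μ−λ)t} = e^{−0.5708} = 0.565089

Final: 0.565089


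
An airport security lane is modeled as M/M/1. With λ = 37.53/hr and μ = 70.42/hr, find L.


ρ = λ/μ = 37.53/70.42 = 0.5329
L = ρ/(1−ρ) = 0.5329/(1 − 0.5329) = 0.5329/0.4671 = 1.1411

Final: 1.1411


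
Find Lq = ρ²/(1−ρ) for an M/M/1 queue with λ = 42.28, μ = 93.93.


ρ = 42.28/93.93 = 0.4501
Lq = ρ²/(1−ρ) = 0.2026/0.5499 = 0.3685

Final: 0.3685


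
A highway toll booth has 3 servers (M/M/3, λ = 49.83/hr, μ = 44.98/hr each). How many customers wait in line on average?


a = λ/μ = 1.1078; ρ = a/3 = 0.3693
P₀ = 0.324598
Lq = P₀·a^c·ρ / (c!·(1−ρ)²) = 0.324598·1.35961·0.3693/(6·0.39781)
= 0.06828

Final: 0.06828


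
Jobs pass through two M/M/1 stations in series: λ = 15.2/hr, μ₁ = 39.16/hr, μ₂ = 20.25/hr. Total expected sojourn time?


Each node sees arrival rate λ = 15.2/hr (tandem ⇒ throughput preserved).
W₁ = 1/(μ₁−λ) = 1/(39.16−15.2) = 0.04174 hr
W₂ = 1/(μ₂−λ) = 1/(20.25−15.2) = 0.19802 hr
W_total = W₁ + W₂ = 0.04174 + 0.19802 = 0.23976 hr

Final: 0.23976 hr


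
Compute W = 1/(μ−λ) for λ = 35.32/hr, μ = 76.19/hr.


W = 1/(μ−λ) = 1/(76.19 − 35.32) = 1/40.87 = 0.02447 hr

Final: 0.02447 hr


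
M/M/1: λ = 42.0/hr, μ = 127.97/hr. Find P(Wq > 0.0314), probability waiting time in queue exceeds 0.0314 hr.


ρ = 42.0/127.97 = 0.3282
P(Wq > t) = ρ·e^{−(μ−λ)t} = 0.3282·e^{−2.6995}
= 0.3282·0.067242 = 0.022069

Final: 0.022069


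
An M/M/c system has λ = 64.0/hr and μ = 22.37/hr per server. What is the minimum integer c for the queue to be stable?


Stability requires cμ > λ ⇔ c > λ/μ.
λ/μ = 64.0/22.37 = 2.8610
Minimum integer c = ⌊2.8610⌋ + 1 = 3
Check: 3·22.37 = 67.11 > 64.0, while 2·22.37 = 44.74 ≤ 64.0

Final: 3 servers


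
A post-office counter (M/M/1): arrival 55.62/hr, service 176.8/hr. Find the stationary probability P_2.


ρ = 55.62/176.8 = 0.3146
P_n = (1−ρ)·ρ^n = (1 − 0.3146)·0.3146^2 = 0.6854·0.098969 = 0.067834

Final: 0.067834


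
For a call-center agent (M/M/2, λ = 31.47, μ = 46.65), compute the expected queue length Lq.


a = λ/μ = 0.6746; ρ = a/2 = 0.3373
P₀ = 0.495552
Lq = P₀·a^c·ρ / (c!·(1−ρ)²) = 0.495552·0.45508·0.3373/(2·0.43917)
= 0.08660

Final: 0.08660


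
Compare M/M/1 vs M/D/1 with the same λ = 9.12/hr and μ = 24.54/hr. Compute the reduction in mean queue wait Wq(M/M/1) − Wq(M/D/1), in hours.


ρ = 9.12/24.54 = 0.3716
Wq(M/M/1) = ρ/(μ−λ) = 0.3716/15.42 = 0.02410 hr
Wq(M/D/1) = ρ/(2(μ−λ)) = 0.01205 hr
Savings = 0.02410 − 0.01205 = 0.01205 hr

Final: 0.01205 hr


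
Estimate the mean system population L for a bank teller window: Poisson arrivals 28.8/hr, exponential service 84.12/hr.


ρ = λ/μ = 28.8/84.12 = 0.3424
L = ρ/(1−ρ) = 0.3424/(1 − 0.3424) = 0.3424/0.6576 = 0.5206

Final: 0.5206


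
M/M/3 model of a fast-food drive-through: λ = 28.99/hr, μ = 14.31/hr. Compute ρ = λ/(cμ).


ρ = λ/(cμ) = 28.99/(3·14.31) = 28.99/42.93 = 0.6753

Final: 0.6753


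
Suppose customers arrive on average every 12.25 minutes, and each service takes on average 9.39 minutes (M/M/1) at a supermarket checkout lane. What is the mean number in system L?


λ = 60/12.25 = 4.8980 /hr
μ = 60/9.39 = 6.3898 /hr
ρ = λ/μ = 4.8980/6.3898 = 0.7665
L = ρ/(1−ρ) = 0.7665/0.2335 = 3.2832

Final: 3.2832


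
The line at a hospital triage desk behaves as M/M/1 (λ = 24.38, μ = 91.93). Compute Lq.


ρ = 24.38/91.93 = 0.2652
Lq = ρ²/(1−ρ) = 0.07033/0.7348 = 0.09572

Final: 0.09572


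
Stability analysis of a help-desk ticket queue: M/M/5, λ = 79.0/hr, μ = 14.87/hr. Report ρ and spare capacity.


Total capacity cμ = 5·14.87 = 74.35/hr
ρ = λ/(cμ) = 79.0/74.35 = 1.0625
Stable ⇔ ρ < 1: NO
Spare capacity = cμ − λ = 74.35 − 79.0 = -4.65/hr

Final: ρ = 1.0625; unstable; margin = -4.65/hr


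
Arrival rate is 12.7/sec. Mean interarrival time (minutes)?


Mean interarrival time = 1/λ = 1/12.7 second = 0.07874 second
In minutes: 0.07874 × 0.0166667 = 0.001312 min

Final: 0.001312 min


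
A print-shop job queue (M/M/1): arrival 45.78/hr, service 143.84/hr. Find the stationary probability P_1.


ρ = 45.78/143.84 = 0.3183
P_n = (1−ρ)·ρ^n = (1 − 0.3183)·0.3183^1 = 0.6817·0.318270 = 0.216974

Final: 0.216974


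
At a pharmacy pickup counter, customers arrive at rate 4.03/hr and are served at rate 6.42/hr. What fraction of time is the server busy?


ρ = λ/μ = 4.03/6.42 = 0.6277

Final: 0.6277


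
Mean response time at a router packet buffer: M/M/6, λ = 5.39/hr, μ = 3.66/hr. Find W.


a = 1.4727; ρ = 0.2454; P₀ = 0.229259
Lq = P₀·a^c·ρ/(c!(1−ρ)²) = 0.001400
Wq = Lq/λ = 0.001400/5.39 = 0.0002598 hr
W = Wq + 1/μ = 0.0002598 + 0.27322 = 0.27348 hr

Final: 0.27348 hr


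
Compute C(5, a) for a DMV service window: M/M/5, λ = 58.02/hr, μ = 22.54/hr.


a = λ/μ = 2.5741; ρ = a/5 = 0.5148
P₀ = 0.074074 (from M/M/c formula)
C(c,a) = [a^c/(c!(1−ρ))]·P₀ = [113.01057/(120·0.4852)]·0.074074
= 1.94103·0.074074 = 0.143780

Final: 0.143780


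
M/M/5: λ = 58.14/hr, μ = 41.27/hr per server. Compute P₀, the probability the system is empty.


a = λ/μ = 58.14/41.27 = 1.4088; ρ = a/c = 0.2818
Σ_{k=0}^{4} a^k/k! (terms k=0..4) = 1.00000 + 1.40877 + 0.99232 + 0.46598 + 0.16412 = 4.03119
Tail: a^5/(5!(1−ρ)) = 5.54885/(120·0.7182) = 0.06438
P₀ = 1/(4.03119 + 0.06438) = 1/4.09557 = 0.244166

Final: 0.244166


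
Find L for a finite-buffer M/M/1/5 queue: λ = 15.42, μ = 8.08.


ρ = 15.42/8.08 = 1.9084
L = ρ[1 − (K+1)ρ^K + Kρ^(K+1)] / [(1−ρ)(1−ρ^(K+1))]
Numerator: 1.9084·(1 − 6·25.314250 + 5·48.310116) = 173.026672
Denominator: (-0.9084)·(-47.310116) = 42.977259
L = 173.026672/42.977259 = 4.0260

Final: 4.0260


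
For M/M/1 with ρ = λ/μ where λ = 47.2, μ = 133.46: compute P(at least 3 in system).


ρ = 47.2/133.46 = 0.3537
P(N ≥ n) = ρ^n = 0.3537^3 = 0.044236

Final: 0.044236


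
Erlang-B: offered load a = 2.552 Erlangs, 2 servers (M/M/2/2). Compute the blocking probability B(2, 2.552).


B(c,a) = (a^c/c!) / Σ_{k=0}^{c} a^k/k!
a^2/2! = 3.256352
Σ terms (k=0..2): 1.00000 + 2.55200 + 3.25635 = 6.808352
B = 3.256352/6.808352 = 0.478288

Final: 0.478288


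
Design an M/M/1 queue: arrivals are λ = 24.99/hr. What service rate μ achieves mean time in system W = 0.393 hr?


W = 1/(μ−λ) ⇒ μ − λ = 1/W = 1/0.393 = 2.5445
μ = λ + 1/W = 24.99 + 2.5445 = 27.5345 per hr

Final: 27.5345 /hr


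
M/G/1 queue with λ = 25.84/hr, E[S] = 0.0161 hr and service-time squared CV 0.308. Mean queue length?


ρ = λ·E[S] = 25.84·0.0161 = 0.4160
Lq = ρ²(1+C_s²)/(2(1−ρ)) = 0.1731·(1+0.308)/(2·0.5840)
= 0.1731·1.3080/1.1680 = 0.19383

Final: 0.19383


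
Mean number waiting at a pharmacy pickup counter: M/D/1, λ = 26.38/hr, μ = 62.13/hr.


ρ = 26.38/62.13 = 0.4246
M/D/1: Lq = ρ²/(2(1−ρ)) = 0.1803/(2·0.5754) = 0.15665

Final: 0.15665


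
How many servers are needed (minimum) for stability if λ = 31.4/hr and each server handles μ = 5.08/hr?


Stability requires cμ > λ ⇔ c > λ/μ.
λ/μ = 31.4/5.08 = 6.1811
Minimum integer c = ⌊6.1811⌋ + 1 = 7
Check: 7·5.08 = 35.56 > 31.4, while 6·5.08 = 30.48 ≤ 31.4

Final: 7 servers


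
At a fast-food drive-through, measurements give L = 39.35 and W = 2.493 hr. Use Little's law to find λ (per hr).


λ = L/W = 39.35/2.493 = 15.7842 /hr

Final: 15.7842 /hr


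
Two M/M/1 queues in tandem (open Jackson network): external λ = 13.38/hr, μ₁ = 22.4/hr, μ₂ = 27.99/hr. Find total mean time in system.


Each node sees arrival rate λ = 13.38/hr (tandem ⇒ throughput preserved).
W₁ = 1/(μ₁−λ) = 1/(22.4−13.38) = 0.11086 hr
W₂ = 1/(μ₂−λ) = 1/(27.99−13.38) = 0.06845 hr
W_total = W₁ + W₂ = 0.11086 + 0.06845 = 0.17931 hr

Final: 0.17931 hr


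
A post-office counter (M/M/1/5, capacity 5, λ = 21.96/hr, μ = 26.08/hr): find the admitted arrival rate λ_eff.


ρ = 0.8420; P_K = (1−ρ)ρ^5/(1−ρ^6) = 0.103897
λ_eff = λ(1 − P_K) = 21.96·(1 − 0.103897) = 21.96·0.896103 = 19.6784 /hr

Final: 19.6784 /hr


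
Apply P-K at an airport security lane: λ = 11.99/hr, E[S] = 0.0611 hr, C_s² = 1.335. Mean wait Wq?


ρ = λ·E[S] = 11.99·0.0611 = 0.7326
E[S²] = E[S]²(1+C_s²) = 0.0611²·(1+1.335) = 0.008717
Wq = λ·E[S²]/(2(1−ρ)) = 11.99·0.008717/(2·0.2674) = 0.19542 hr

Final: 0.19542 hr


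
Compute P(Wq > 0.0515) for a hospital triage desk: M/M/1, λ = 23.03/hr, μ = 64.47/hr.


ρ = 23.03/64.47 = 0.3572
P(Wq > t) = ρ·e^{−(μ−λ)t} = 0.3572·e^{−2.1342}
= 0.3572·0.118344 = 0.042275

Final: 0.042275


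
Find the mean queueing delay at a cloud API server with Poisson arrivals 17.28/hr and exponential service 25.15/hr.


ρ = 17.28/25.15 = 0.6871
Wq = ρ/(μ−λ) = 0.6871/(25.15 − 17.28) = 0.6871/7.87 = 0.08730 hr

Final: 0.08730 hr


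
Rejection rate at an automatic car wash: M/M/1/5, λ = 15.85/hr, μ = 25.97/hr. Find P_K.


ρ = λ/μ = 15.85/25.97 = 0.6103
P_K = (1−ρ)ρ^K/(1−ρ^(K+1)) = (0.3897·0.084681)/(1 − 0.051683)
= 0.032999/0.948317 = 0.034797

Final: 0.034797


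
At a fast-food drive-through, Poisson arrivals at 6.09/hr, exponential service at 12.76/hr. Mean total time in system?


W = 1/(μ−λ) = 1/(12.76 − 6.09) = 1/6.67 = 0.1499 hr

Final: 0.1499 hr


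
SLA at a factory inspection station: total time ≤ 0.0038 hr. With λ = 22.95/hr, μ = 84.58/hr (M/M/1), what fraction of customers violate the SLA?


W ~ Exponential(μ−λ) for M/M/1.
μ − λ = 84.58 − 22.95 = 61.6300
P(W > t) = e^{−(μ−λ)t} = e^{−0.2342} = 0.791208

Final: 0.791208


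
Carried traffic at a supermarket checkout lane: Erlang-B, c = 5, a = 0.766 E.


B(5,0.766) = 0.001022 (Erlang-B)
Carried load = a(1 − B) = 0.766·(1 − 0.001022) = 0.766·0.998978 = 0.7652 E

Final: 0.7652 Erlangs


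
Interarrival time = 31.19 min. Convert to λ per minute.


λ = 1/(interarrival time) in consistent units.
1 minute = 1 min, so λ = 1/31.19 = 0.03206 per minute

Final: 0.03206 /min


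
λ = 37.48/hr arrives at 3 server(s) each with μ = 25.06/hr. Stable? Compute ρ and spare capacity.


Total capacity cμ = 3·25.06 = 75.18/hr
ρ = λ/(cμ) = 37.48/75.18 = 0.4985
Stable ⇔ ρ < 1: YES
Spare capacity = cμ − λ = 75.18 − 37.48 = 37.70/hr

Final: ρ = 0.4985; stable; margin = 37.70/hr


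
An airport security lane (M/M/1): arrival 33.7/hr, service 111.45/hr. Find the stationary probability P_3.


ρ = 33.7/111.45 = 0.3024
P_n = (1−ρ)·ρ^n = (1 − 0.3024)·0.3024^3 = 0.6976·0.027647 = 0.019287

Final: 0.019287


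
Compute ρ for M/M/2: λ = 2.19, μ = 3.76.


ρ = λ/(cμ) = 2.19/(2·3.76) = 2.19/7.52 = 0.2912

Final: 0.2912


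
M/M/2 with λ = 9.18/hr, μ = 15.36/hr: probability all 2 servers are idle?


a = λ/μ = 9.18/15.36 = 0.5977; ρ = a/c = 0.2988
Σ_{k=0}^{1} a^k/k! (terms k=0..1) = 1.00000 + 0.59766 = 1.59766
Tail: a^2/(2!(1−ρ)) = 0.35719/(2·0.7012) = 0.25471
P₀ = 1/(1.59766 + 0.25471) = 1/1.85237 = 0.539850

Final: 0.539850


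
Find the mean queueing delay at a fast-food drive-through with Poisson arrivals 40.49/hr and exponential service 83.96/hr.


ρ = 40.49/83.96 = 0.4823
Wq = ρ/(μ−λ) = 0.4823/(83.96 − 40.49) = 0.4823/43.47 = 0.01109 hr

Final: 0.01109 hr


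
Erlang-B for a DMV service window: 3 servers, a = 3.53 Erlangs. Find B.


B(c,a) = (a^c/c!) / Σ_{k=0}^{c} a^k/k!
a^3/3! = 7.331163
Σ terms (k=0..3): 1.00000 + 3.53000 + 6.23045 + 7.33116 = 18.091613
B = 7.331163/18.091613 = 0.405224

Final: 0.405224


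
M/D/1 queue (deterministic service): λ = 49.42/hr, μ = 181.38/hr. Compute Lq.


ρ = 49.42/181.38 = 0.2725
M/D/1: Lq = ρ²/(2(1−ρ)) = 0.07424/(2·0.7275) = 0.05102

Final: 0.05102


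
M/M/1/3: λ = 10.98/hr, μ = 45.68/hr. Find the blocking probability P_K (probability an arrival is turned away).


ρ = λ/μ = 10.98/45.68 = 0.2404
P_K = (1−ρ)ρ^K/(1−ρ^(K+1)) = (0.7596·0.013888)/(1 − 0.003338)
= 0.010550/0.996662 = 0.010585

Final: 0.010585


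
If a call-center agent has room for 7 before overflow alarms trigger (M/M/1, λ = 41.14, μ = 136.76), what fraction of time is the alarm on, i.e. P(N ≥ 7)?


ρ = 41.14/136.76 = 0.3008
P(N ≥ n) = ρ^n = 0.3008^7 = 0.0002229

Final: 0.0002229


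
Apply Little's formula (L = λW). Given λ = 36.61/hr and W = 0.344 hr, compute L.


L = λW = 36.61·0.344 = 12.5938

Final: 12.5938


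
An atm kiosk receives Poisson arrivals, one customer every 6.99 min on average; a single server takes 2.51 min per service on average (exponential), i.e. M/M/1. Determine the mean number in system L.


λ = 60/6.99 = 8.5837 /hr
μ = 60/2.51 = 23.9044 /hr
ρ = λ/μ = 8.5837/23.9044 = 0.3591
L = ρ/(1−ρ) = 0.3591/0.6409 = 0.5603

Final: 0.5603


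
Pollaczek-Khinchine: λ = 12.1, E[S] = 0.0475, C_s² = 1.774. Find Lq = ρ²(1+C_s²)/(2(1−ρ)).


ρ = λ·E[S] = 12.1·0.0475 = 0.5747
Lq = ρ²(1+C_s²)/(2(1−ρ)) = 0.3303·(1+1.774)/(2·0.4253)
= 0.3303·2.7740/0.8505 = 1.07743

Final: 1.07743


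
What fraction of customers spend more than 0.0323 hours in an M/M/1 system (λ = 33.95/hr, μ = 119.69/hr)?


W ~ Exponential(μ−λ) for M/M/1.
μ − λ = 119.69 − 33.95 = 85.7400
P(W > t) = e^{−(μ−λ)t} = e^{−2.7694} = 0.062699

Final: 0.062699


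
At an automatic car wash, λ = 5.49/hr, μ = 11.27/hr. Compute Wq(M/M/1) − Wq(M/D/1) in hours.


ρ = 5.49/11.27 = 0.4871
Wq(M/M/1) = ρ/(μ−λ) = 0.4871/5.78 = 0.08428 hr
Wq(M/D/1) = ρ/(2(μ−λ)) = 0.04214 hr
Savings = 0.08428 − 0.04214 = 0.04214 hr

Final: 0.04214 hr


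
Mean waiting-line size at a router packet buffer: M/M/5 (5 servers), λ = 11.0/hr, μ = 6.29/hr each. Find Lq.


a = λ/μ = 1.7488; ρ = a/5 = 0.3498
P₀ = 0.173348
Lq = P₀·a^c·ρ / (c!·(1−ρ)²) = 0.173348·16.35725·0.3498/(120·0.42281)
= 0.01955

Final: 0.01955


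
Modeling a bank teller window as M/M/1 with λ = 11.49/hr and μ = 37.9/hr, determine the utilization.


ρ = λ/μ = 11.49/37.9 = 0.3032

Final: 0.3032


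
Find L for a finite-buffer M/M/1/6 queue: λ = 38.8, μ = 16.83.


ρ = 38.8/16.83 = 2.3054
L = ρ[1 − (K+1)ρ^K + Kρ^(K+1)] / [(1−ρ)(1−ρ^(K+1))]
Numerator: 2.3054·(1 − 7·150.136282 + 6·346.125238) = 2367.186044
Denominator: (-1.3054)·(-345.125238) = 450.528905
L = 2367.186044/450.528905 = 5.2542

Final: 5.2542


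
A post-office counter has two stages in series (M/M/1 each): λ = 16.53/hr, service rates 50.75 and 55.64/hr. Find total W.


Each node sees arrival rate λ = 16.53/hr (tandem ⇒ throughput preserved).
W₁ = 1/(μ₁−λ) = 1/(50.75−16.53) = 0.02922 hr
W₂ = 1/(μ₂−λ) = 1/(55.64−16.53) = 0.02557 hr
W_total = W₁ + W₂ = 0.02922 + 0.02557 = 0.05479 hr

Final: 0.05479 hr


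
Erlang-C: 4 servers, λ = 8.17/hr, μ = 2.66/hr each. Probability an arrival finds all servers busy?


a = λ/μ = 3.0714; ρ = a/4 = 0.7679
P₀ = 0.033794 (from M/M/c formula)
C(c,a) = [a^c/(c!(1−ρ))]·P₀ = [88.99420/(24·0.2321)]·0.033794
= 15.97332·0.033794 = 0.539808

Final: 0.539808


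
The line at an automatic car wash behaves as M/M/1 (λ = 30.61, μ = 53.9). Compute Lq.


ρ = 30.61/53.9 = 0.5679
Lq = ρ²/(1−ρ) = 0.3225/0.4321 = 0.7464

Final: 0.7464


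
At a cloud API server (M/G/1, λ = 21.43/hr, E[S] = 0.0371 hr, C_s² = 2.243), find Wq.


ρ = λ·E[S] = 21.43·0.0371 = 0.7951
E[S²] = E[S]²(1+C_s²) = 0.0371²·(1+2.243) = 0.004464
Wq = λ·E[S²]/(2(1−ρ)) = 21.43·0.004464/(2·0.2049) = 0.23337 hr

Final: 0.23337 hr


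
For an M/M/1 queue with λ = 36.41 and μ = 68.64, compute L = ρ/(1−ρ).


ρ = λ/μ = 36.41/68.64 = 0.5304
L = ρ/(1−ρ) = 0.5304/(1 − 0.5304) = 0.5304/0.4696 = 1.1297

Final: 1.1297


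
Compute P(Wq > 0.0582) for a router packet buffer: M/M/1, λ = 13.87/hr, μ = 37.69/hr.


ρ = 13.87/37.69 = 0.3680
P(Wq > t) = ρ·e^{−(μ−λ)t} = 0.3680·e^{−1.3863}
= 0.3680·0.249993 = 0.091998

Final: 0.091998


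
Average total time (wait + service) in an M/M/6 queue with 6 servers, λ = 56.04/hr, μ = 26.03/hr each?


a = 2.1529; ρ = 0.3588; P₀ = 0.115878
Lq = P₀·a^c·ρ/(c!(1−ρ)²) = 0.01399
Wq = Lq/λ = 0.01399/56.04 = 0.0002496 hr
W = Wq + 1/μ = 0.0002496 + 0.03842 = 0.03867 hr

Final: 0.03867 hr


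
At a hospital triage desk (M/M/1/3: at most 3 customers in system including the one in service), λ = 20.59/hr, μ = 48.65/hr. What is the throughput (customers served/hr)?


ρ = 0.4232; P_K = (1−ρ)ρ^3/(1−ρ^4) = 0.045174
λ_eff = λ(1 − P_K) = 20.59·(1 − 0.045174) = 20.59·0.954826 = 19.6599 /hr

Final: 19.6599 /hr


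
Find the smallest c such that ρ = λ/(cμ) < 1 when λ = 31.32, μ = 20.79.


Stability requires cμ > λ ⇔ c > λ/μ.
λ/μ = 31.32/20.79 = 1.5065
Minimum integer c = ⌊1.5065⌋ + 1 = 2
Check: 2·20.79 = 41.58 > 31.32, while 1·20.79 = 20.79 ≤ 31.32

Final: 2 servers


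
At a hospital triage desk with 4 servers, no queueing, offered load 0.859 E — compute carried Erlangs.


B(4,0.859) = 0.009628 (Erlang-B)
Carried load = a(1 − B) = 0.859·(1 − 0.009628) = 0.859·0.990372 = 0.8507 E

Final: 0.8507 Erlangs


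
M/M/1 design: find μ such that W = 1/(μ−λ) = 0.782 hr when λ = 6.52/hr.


W = 1/(μ−λ) ⇒ μ − λ = 1/W = 1/0.782 = 1.2788
μ = λ + 1/W = 6.52 + 1.2788 = 7.7988 per hr

Final: 7.7988 /hr


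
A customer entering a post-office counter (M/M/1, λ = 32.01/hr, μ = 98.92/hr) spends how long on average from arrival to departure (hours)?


W = 1/(μ−λ) = 1/(98.92 − 32.01) = 1/66.91 = 0.01495 hr

Final: 0.01495 hr


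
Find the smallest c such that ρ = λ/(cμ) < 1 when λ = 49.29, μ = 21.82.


Stability requires cμ > λ ⇔ c > λ/μ.
λ/μ = 49.29/21.82 = 2.2589
Minimum integer c = ⌊2.2589⌋ + 1 = 3
Check: 3·21.82 = 65.46 > 49.29, while 2·21.82 = 43.64 ≤ 49.29

Final: 3 servers


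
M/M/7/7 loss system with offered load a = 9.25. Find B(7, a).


B(c,a) = (a^c/c!) / Σ_{k=0}^{c} a^k/k!
a^7/7! = 1149.639277
Σ terms (k=0..7): 1.00000 + 9.25000 + 42.78125 + 131.90885 + 305.03923 + 564.32257 + 869.99729 + 1149.63928 = 3073.938463
B = 1149.639277/3073.938463 = 0.373996

Final: 0.373996


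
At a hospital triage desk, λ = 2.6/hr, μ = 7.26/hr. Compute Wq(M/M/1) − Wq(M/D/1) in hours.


ρ = 2.6/7.26 = 0.3581
Wq(M/M/1) = ρ/(μ−λ) = 0.3581/4.66 = 0.07685 hr
Wq(M/D/1) = ρ/(2(μ−λ)) = 0.03843 hr
Savings = 0.07685 − 0.03843 = 0.03843 hr

Final: 0.03843 hr


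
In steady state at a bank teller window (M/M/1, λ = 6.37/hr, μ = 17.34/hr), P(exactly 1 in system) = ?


ρ = 6.37/17.34 = 0.3674
P_n = (1−ρ)·ρ^n = (1 − 0.3674)·0.3674^1 = 0.6326·0.367359 = 0.232406

Final: 0.232406


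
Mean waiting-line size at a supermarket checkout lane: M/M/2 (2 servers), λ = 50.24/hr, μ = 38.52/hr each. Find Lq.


a = λ/μ = 1.3043; ρ = a/2 = 0.6521
P₀ = 0.210559
Lq = P₀·a^c·ρ / (c!·(1−ρ)²) = 0.210559·1.70109·0.6521/(2·0.12101)
= 0.96509

Final: 0.96509


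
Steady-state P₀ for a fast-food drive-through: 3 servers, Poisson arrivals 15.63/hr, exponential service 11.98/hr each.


a = λ/μ = 15.63/11.98 = 1.3047; ρ = a/c = 0.4349
Σ_{k=0}^{2} a^k/k! (terms k=0..2) = 1.00000 + 1.30467 + 0.85109 = 3.15576
Tail: a^3/(3!(1−ρ)) = 2.22078/(6·0.5651) = 0.65497
P₀ = 1/(3.15576 + 0.65497) = 1/3.81074 = 0.262417

Final: 0.262417


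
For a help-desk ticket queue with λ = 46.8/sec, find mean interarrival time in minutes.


Mean interarrival time = 1/λ = 1/46.8 second = 0.02137 second
In minutes: 0.02137 × 0.0166667 = 0.0003561 min

Final: 0.0003561 min


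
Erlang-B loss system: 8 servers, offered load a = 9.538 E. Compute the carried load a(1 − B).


B(8,9.538) = 0.316191 (Erlang-B)
Carried load = a(1 − B) = 9.538·(1 − 0.316191) = 9.538·0.683809 = 6.5222 E

Final: 6.5222 Erlangs


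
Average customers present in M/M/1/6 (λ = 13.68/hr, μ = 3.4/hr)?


ρ = 13.68/3.4 = 4.0235
L = ρ[1 − (K+1)ρ^K + Kρ^(K+1)] / [(1−ρ)(1−ρ^(K+1))]
Numerator: 4.0235·(1 − 7·4242.707405 + 6·17070.658031) = 292615.185304
Denominator: (-3.0235)·(-17069.658031) = 51610.613105
L = 292615.185304/51610.613105 = 5.6697

Final: 5.6697


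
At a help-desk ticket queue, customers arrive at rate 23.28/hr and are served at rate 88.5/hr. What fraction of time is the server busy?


ρ = λ/μ = 23.28/88.5 = 0.2631

Final: 0.2631


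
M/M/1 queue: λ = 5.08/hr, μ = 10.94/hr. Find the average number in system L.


ρ = λ/μ = 5.08/10.94 = 0.4644
L = ρ/(1−ρ) = 0.4644/(1 − 0.4644) = 0.4644/0.5356 = 0.8669

Final: 0.8669


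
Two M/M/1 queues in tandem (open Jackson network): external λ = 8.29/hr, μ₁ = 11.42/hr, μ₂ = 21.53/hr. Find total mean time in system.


Each node sees arrival rate λ = 8.29/hr (tandem ⇒ throughput preserved).
W₁ = 1/(μ₁−λ) = 1/(11.42−8.29) = 0.31949 hr
W₂ = 1/(μ₂−λ) = 1/(21.53−8.29) = 0.07553 hr
W_total = W₁ + W₂ = 0.31949 + 0.07553 = 0.39502 hr

Final: 0.39502 hr
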